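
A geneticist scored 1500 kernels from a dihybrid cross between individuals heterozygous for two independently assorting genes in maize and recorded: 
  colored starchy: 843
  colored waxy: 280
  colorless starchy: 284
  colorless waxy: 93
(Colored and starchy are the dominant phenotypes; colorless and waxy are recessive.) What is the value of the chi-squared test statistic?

A dihybrid F₂ with independent assortment and complete dominance at both loci gives a 9:3:3:1 phenotypic ratio.
The 9:3:3:1 ratio has 16 parts, so with N = 1500 the expected counts are:
  colored starchy: 1500 × 9/16 = 843.75
  colored waxy: 1500 × 3/16 = 281.25
  colorless starchy: 1500 × 3/16 = 281.25
  colorless waxy: 1500 × 1/16 = 93.75
χ² = Σ (O − E)² / E
  colored starchy: (843 − 843.75)² / 843.75 = 0.0007
  colored waxy: (280 − 281.25)² / 281.25 = 0.0056
  colorless starchy: (284 − 281.25)² / 281.25 = 0.0269
  colorless waxy: (93 − 93.75)² / 93.75 = 0.0060
χ² = 0.0007 + 0.0056 + 0.0269 + 0.0060 = 0.0392 ≈ 0.039

0.039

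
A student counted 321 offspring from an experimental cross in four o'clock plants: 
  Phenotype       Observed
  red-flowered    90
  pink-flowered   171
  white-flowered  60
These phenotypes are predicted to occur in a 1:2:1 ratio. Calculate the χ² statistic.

6.981

Total ratio parts = 4. Expected numbers out of 321:
  red-flowered: 321 × 1/4 = 80.25
  pink-flowered: 321 × 2/4 = 160.5
  white-flowered: 321 × 1/4 = 80.25
χ² = Σ (O − E)² / E
  red-flowered: (90 − 80.25)² / 80.25 = 1.1846
  pink-flowered: (171 − 160.5)² / 160.5 = 0.6869
  white-flowered: (60 − 80.25)² / 80.25 = 5.1098
χ² = 1.1846 + 0.6869 + 5.1098 = 6.9813 ≈ 6.981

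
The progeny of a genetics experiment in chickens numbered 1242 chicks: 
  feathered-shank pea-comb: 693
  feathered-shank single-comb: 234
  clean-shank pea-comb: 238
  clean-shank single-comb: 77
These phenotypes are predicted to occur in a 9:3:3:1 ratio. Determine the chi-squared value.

0.169

Expected counts for N = 1242 under a 9:3:3:1 ratio (total parts = 16):
  feathered-shank pea-comb: 1242 × 9/16 = 698.625
  feathered-shank single-comb: 1242 × 3/16 = 232.875
  clean-shank pea-comb: 1242 × 3/16 = 232.875
  clean-shank single-comb: 1242 × 1/16 = 77.625
χ² = Σ (O − E)² / E
  feathered-shank pea-comb: (693 − 698.625)² / 698.625 = 0.0453
  feathered-shank single-comb: (234 − 232.875)² / 232.875 = 0.0054
  clean-shank pea-comb: (238 − 232.875)² / 232.875 = 0.1128
  clean-shank single-comb: (77 − 77.625)² / 77.625 = 0.0050
χ² = 0.0453 + 0.0054 + 0.1128 + 0.0050 = 0.1685 ≈ 0.169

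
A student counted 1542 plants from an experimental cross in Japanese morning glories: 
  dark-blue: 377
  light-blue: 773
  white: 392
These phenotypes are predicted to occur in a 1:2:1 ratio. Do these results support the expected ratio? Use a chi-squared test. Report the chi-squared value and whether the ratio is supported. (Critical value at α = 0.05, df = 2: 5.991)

Expected counts for N = 1542 under a 1:2:1 ratio (total parts = 4):
  dark-blue: 1542 × 1/4 = 385.5
  light-blue: 1542 × 2/4 = 771
  white: 1542 × 1/4 = 385.5
χ² = Σ (O − E)² / E
  dark-blue: (377 − 385.5)² / 385.5 = 0.1874
  light-blue: (773 − 771)² / 771 = 0.0052
  white: (392 − 385.5)² / 385.5 = 0.1096
χ² = 0.1874 + 0.0052 + 0.1096 = 0.3022 ≈ 0.302
Degrees of freedom = 3 − 1 = 2; critical value at α = 0.05 is 5.991.
Since 0.302 < 5.991, we fail to reject the null hypothesis — the data are consistent with the 1:2:1 ratio.

0.302; consistent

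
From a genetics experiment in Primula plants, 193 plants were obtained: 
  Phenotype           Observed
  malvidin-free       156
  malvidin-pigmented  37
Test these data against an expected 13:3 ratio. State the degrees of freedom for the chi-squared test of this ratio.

A goodness-of-fit test with 2 phenotype classes has df = 2 − 1 = 1.

1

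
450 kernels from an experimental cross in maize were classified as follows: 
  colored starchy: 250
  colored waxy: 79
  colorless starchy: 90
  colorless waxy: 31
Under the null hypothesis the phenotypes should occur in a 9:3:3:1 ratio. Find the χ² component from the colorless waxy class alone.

Total ratio parts = 16. Expected numbers out of 450:
  colored starchy: 450 × 9/16 = 253.125
  colored waxy: 450 × 3/16 = 84.375
  colorless starchy: 450 × 3/16 = 84.375
  colorless waxy: 450 × 1/16 = 28.125
Contribution of colorless waxy: (31 − 28.125)² / 28.125 = 0.2939

0.294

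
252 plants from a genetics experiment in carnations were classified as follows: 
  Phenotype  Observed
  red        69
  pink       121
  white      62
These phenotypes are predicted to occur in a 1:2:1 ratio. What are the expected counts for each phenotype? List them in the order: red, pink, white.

63, 126, 63

Expected counts for N = 252 under a 1:2:1 ratio (total parts = 4):
  red: 252 × 1/4 = 63
  pink: 252 × 2/4 = 126
  white: 252 × 1/4 = 63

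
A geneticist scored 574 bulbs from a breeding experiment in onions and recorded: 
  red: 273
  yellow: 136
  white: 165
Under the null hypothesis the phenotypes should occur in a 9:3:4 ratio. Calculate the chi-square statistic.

Total ratio parts = 16. Expected numbers out of 574:
  red: 574 × 9/16 = 322.875
  yellow: 574 × 3/16 = 107.625
  white: 574 × 4/16 = 143.5
χ² = Σ (O − E)² / E
  red: (273 − 322.875)² / 322.875 = 7.7043
  yellow: (136 − 107.625)² / 107.625 = 7.4810
  white: (165 − 143.5)² / 143.5 = 3.2213
χ² = 7.7043 + 7.4810 + 3.2213 = 18.4066 ≈ 18.407

18.407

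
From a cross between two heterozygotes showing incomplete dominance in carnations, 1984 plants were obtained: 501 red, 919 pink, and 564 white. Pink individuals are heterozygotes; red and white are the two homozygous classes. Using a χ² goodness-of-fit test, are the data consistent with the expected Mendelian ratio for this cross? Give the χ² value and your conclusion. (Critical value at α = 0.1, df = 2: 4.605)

14.745; not consistent

With incomplete dominance, a heterozygote × heterozygote cross gives a 1:2:1 phenotypic ratio.
The 1:2:1 ratio has 4 parts, so with N = 1984 the expected counts are:
  red: 1984 × 1/4 = 496
  pink: 1984 × 2/4 = 992
  white: 1984 × 1/4 = 496
χ² = Σ (O − E)² / E
  red: (501 − 496)² / 496 = 0.0504
  pink: (919 − 992)² / 992 = 5.3720
  white: (564 − 496)² / 496 = 9.3226
χ² = 0.0504 + 5.3720 + 9.3226 = 14.745
Degrees of freedom = 3 − 1 = 2; critical value at α = 0.1 is 4.605.
Since 14.745 > 4.605, we reject the null hypothesis — the data do not fit the 1:2:1 ratio.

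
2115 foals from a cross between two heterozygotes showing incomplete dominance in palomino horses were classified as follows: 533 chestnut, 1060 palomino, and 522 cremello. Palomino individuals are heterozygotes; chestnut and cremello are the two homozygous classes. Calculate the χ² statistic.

With incomplete dominance, a heterozygote × heterozygote cross gives a 1:2:1 phenotypic ratio.
Under the 1:2:1 hypothesis (Σ ratio = 4, N = 2115):
  chestnut: 2115 × 1/4 = 528.75
  palomino: 2115 × 2/4 = 1057.5
  cremello: 2115 × 1/4 = 528.75
χ² = Σ (O − E)² / E
  chestnut: (533 − 528.75)² / 528.75 = 0.0342
  palomino: (1060 − 1057.5)² / 1057.5 = 0.0059
  cremello: (522 − 528.75)² / 528.75 = 0.0862
χ² = 0.0342 + 0.0059 + 0.0862 = 0.1263 ≈ 0.126

0.126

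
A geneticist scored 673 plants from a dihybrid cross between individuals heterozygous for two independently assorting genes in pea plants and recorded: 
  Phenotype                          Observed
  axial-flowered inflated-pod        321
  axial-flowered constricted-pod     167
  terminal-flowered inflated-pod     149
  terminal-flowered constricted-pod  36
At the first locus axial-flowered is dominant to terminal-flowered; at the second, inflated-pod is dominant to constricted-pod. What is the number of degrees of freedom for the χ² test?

A dihybrid F₂ with independent assortment and complete dominance at both loci gives a 9:3:3:1 phenotypic ratio.
A goodness-of-fit test with 4 phenotype classes has df = 4 − 1 = 3.

3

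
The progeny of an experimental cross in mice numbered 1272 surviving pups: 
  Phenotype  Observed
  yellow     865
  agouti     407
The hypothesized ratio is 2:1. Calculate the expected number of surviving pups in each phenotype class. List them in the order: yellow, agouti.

Under the 2:1 hypothesis (Σ ratio = 3, N = 1272):
  yellow: 1272 × 2/3 = 848
  agouti: 1272 × 1/3 = 424

848, 424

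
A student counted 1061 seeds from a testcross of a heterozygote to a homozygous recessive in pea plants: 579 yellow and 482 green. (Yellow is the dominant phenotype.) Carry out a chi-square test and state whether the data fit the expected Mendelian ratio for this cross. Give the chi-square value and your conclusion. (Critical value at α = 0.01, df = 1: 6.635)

A testcross of a heterozygote (Aa × aa) gives a 1:1 phenotypic ratio.
Expected counts for N = 1061 under a 1:1 ratio (total parts = 2):
  yellow: 1061 × 1/2 = 530.5
  green: 1061 × 1/2 = 530.5
χ² = Σ (O − E)² / E
  yellow: (579 − 530.5)² / 530.5 = 4.4340
  green: (482 − 530.5)² / 530.5 = 4.4340
χ² = 4.4340 + 4.4340 = 8.868
Degrees of freedom = 2 − 1 = 1; critical value at α = 0.01 is 6.635.
Since 8.868 > 6.635, we reject the null hypothesis — the data do not fit the 1:1 ratio.

8.868; not consistent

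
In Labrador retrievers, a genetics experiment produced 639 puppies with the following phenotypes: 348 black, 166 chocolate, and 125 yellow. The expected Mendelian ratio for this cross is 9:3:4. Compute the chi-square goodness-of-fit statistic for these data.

Expected counts for N = 639 under a 9:3:4 ratio (total parts = 16):
  black: 639 × 9/16 = 359.4375
  chocolate: 639 × 3/16 = 119.8125
  yellow: 639 × 4/16 = 159.75
χ² = Σ (O − E)² / E
  black: (348 − 359.4375)² / 359.4375 = 0.3639
  chocolate: (166 − 119.8125)² / 119.8125 = 17.8052
  yellow: (125 − 159.75)² / 159.75 = 7.5591
χ² = 0.3639 + 17.8052 + 7.5591 = 25.7282 ≈ 25.728

25.728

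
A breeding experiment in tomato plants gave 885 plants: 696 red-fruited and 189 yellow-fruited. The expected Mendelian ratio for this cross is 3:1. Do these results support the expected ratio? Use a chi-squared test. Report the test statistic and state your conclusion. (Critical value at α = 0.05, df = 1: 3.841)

6.268; not consistent

The 3:1 ratio has 4 parts, so with N = 885 the expected counts are:
  red-fruited: 885 × 3/4 = 663.75
  yellow-fruited: 885 × 1/4 = 221.25
χ² = Σ (O − E)² / E
  red-fruited: (696 − 663.75)² / 663.75 = 1.5669
  yellow-fruited: (189 − 221.25)² / 221.25 = 4.7008
χ² = 1.5669 + 4.7008 = 6.2677 ≈ 6.268
Degrees of freedom = 2 − 1 = 1; critical value at α = 0.05 is 3.841.
Since 6.268 > 3.841, we reject the null hypothesis — the data do not fit the 3:1 ratio.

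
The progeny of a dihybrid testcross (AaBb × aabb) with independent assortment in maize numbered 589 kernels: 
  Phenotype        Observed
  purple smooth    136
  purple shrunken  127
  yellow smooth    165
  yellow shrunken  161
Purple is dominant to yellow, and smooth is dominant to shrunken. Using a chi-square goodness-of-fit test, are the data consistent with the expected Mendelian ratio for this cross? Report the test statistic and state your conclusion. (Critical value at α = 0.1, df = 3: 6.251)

7.068; not consistent

A dihybrid testcross with independent assortment gives a 1:1:1:1 ratio.
Under the 1:1:1:1 hypothesis (Σ ratio = 4, N = 589):
  purple smooth: 589 × 1/4 = 147.25
  purple shrunken: 589 × 1/4 = 147.25
  yellow smooth: 589 × 1/4 = 147.25
  yellow shrunken: 589 × 1/4 = 147.25
χ² = Σ (O − E)² / E
  purple smooth: (136 − 147.25)² / 147.25 = 0.8595
  purple shrunken: (127 − 147.25)² / 147.25 = 2.7848
  yellow smooth: (165 − 147.25)² / 147.25 = 2.1396
  yellow shrunken: (161 − 147.25)² / 147.25 = 1.2840
χ² = 0.8595 + 2.7848 + 2.1396 + 1.2840 = 7.0679 ≈ 7.068
Degrees of freedom = 4 − 1 = 3; critical value at α = 0.1 is 6.251.
Since 7.068 > 6.251, we reject the null hypothesis — the data do not fit the 1:1:1:1 ratio.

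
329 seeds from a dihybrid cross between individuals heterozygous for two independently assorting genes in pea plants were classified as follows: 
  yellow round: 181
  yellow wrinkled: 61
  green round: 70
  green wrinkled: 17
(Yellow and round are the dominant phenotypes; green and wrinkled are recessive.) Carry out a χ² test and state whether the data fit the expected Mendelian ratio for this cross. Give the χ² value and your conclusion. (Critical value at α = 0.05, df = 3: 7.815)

1.834; consistent

A dihybrid F₂ with independent assortment and complete dominance at both loci gives a 9:3:3:1 phenotypic ratio.
Under the 9:3:3:1 hypothesis (Σ ratio = 16, N = 329):
  yellow round: 329 × 9/16 = 185.0625
  yellow wrinkled: 329 × 3/16 = 61.6875
  green round: 329 × 3/16 = 61.6875
  green wrinkled: 329 × 1/16 = 20.5625
χ² = Σ (O − E)² / E
  yellow round: (181 − 185.0625)² / 185.0625 = 0.0892
  yellow wrinkled: (61 − 61.6875)² / 61.6875 = 0.0077
  green round: (70 − 61.6875)² / 61.6875 = 1.1201
  green wrinkled: (17 − 20.5625)² / 20.5625 = 0.6172
χ² = 0.0892 + 0.0077 + 1.1201 + 0.6172 = 1.8342 ≈ 1.834
Degrees of freedom = 4 − 1 = 3; critical value at α = 0.05 is 7.815.
Since 1.834 < 7.815, we fail to reject the null hypothesis — the data are consistent with the 9:3:3:1 ratio.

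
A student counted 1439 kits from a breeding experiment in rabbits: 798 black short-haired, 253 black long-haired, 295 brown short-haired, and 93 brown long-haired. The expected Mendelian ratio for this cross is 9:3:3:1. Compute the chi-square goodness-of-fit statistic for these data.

The 9:3:3:1 ratio has 16 parts, so with N = 1439 the expected counts are:
  black short-haired: 1439 × 9/16 = 809.4375
  black long-haired: 1439 × 3/16 = 269.8125
  brown short-haired: 1439 × 3/16 = 269.8125
  brown long-haired: 1439 × 1/16 = 89.9375
χ² = Σ (O − E)² / E
  black short-haired: (798 − 809.4375)² / 809.4375 = 0.1616
  black long-haired: (253 − 269.8125)² / 269.8125 = 1.0476
  brown short-haired: (295 − 269.8125)² / 269.8125 = 2.3513
  brown long-haired: (93 − 89.9375)² / 89.9375 = 0.1043
χ² = 0.1616 + 1.0476 + 2.3513 + 0.1043 = 3.6648 ≈ 3.665

3.665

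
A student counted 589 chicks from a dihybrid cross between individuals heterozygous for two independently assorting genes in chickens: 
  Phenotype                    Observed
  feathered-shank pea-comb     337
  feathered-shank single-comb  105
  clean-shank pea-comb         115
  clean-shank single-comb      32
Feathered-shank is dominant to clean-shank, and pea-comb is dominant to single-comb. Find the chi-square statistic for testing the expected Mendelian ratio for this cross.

A dihybrid F₂ with independent assortment and complete dominance at both loci gives a 9:3:3:1 phenotypic ratio.
Total ratio parts = 16. Expected numbers out of 589:
  feathered-shank pea-comb: 589 × 9/16 = 331.3125
  feathered-shank single-comb: 589 × 3/16 = 110.4375
  clean-shank pea-comb: 589 × 3/16 = 110.4375
  clean-shank single-comb: 589 × 1/16 = 36.8125
χ² = Σ (O − E)² / E
  feathered-shank pea-comb: (337 − 331.3125)² / 331.3125 = 0.0976
  feathered-shank single-comb: (105 − 110.4375)² / 110.4375 = 0.2677
  clean-shank pea-comb: (115 − 110.4375)² / 110.4375 = 0.1885
  clean-shank single-comb: (32 − 36.8125)² / 36.8125 = 0.6291
χ² = 0.0976 + 0.2677 + 0.1885 + 0.6291 = 1.1829 ≈ 1.183

1.183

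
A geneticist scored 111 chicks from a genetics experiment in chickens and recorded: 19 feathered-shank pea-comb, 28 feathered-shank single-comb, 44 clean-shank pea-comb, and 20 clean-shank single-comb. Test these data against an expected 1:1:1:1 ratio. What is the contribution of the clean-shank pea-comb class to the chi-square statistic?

Under the 1:1:1:1 hypothesis (Σ ratio = 4, N = 111):
  feathered-shank pea-comb: 111 × 1/4 = 27.75
  feathered-shank single-comb: 111 × 1/4 = 27.75
  clean-shank pea-comb: 111 × 1/4 = 27.75
  clean-shank single-comb: 111 × 1/4 = 27.75
Contribution of clean-shank pea-comb: (44 − 27.75)² / 27.75 = 9.5158

9.516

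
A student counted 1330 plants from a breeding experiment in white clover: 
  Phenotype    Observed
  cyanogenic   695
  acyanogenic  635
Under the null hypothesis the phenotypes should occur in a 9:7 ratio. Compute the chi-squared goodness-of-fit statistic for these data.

8.623

Expected counts for N = 1330 under a 9:7 ratio (total parts = 16):
  cyanogenic: 1330 × 9/16 = 748.125
  acyanogenic: 1330 × 7/16 = 581.875
χ² = Σ (O − E)² / E
  cyanogenic: (695 − 748.125)² / 748.125 = 3.7725
  acyanogenic: (635 − 581.875)² / 581.875 = 4.8503
χ² = 3.7725 + 4.8503 = 8.6228 ≈ 8.623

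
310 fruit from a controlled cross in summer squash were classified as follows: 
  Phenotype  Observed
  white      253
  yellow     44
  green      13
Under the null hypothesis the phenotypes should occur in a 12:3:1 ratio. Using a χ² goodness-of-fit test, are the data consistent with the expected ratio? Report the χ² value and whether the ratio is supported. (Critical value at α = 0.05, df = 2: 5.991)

7.338; not consistent

The 12:3:1 ratio has 16 parts, so with N = 310 the expected counts are:
  white: 310 × 12/16 = 232.5
  yellow: 310 × 3/16 = 58.125
  green: 310 × 1/16 = 19.375
χ² = Σ (O − E)² / E
  white: (253 − 232.5)² / 232.5 = 1.8075
  yellow: (44 − 58.125)² / 58.125 = 3.4325
  green: (13 − 19.375)² / 19.375 = 2.0976
χ² = 1.8075 + 3.4325 + 2.0976 = 7.3376 ≈ 7.338
Degrees of freedom = 3 − 1 = 2; critical value at α = 0.05 is 5.991.
Since 7.338 > 5.991, we reject the null hypothesis — the data do not fit the 12:3:1 ratio.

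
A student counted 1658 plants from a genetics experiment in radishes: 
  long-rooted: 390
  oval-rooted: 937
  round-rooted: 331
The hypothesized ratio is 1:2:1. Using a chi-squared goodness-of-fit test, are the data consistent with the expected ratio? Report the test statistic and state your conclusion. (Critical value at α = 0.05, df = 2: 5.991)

Expected counts for N = 1658 under a 1:2:1 ratio (total parts = 4):
  long-rooted: 1658 × 1/4 = 414.5
  oval-rooted: 1658 × 2/4 = 829
  round-rooted: 1658 × 1/4 = 414.5
χ² = Σ (O − E)² / E
  long-rooted: (390 − 414.5)² / 414.5 = 1.4481
  oval-rooted: (937 − 829)² / 829 = 14.0700
  round-rooted: (331 − 414.5)² / 414.5 = 16.8209
χ² = 1.4481 + 14.0700 + 16.8209 = 32.339
Degrees of freedom = 3 − 1 = 2; critical value at α = 0.05 is 5.991.
Since 32.339 > 5.991, we reject the null hypothesis — the data do not fit the 1:2:1 ratio.

32.339; not consistent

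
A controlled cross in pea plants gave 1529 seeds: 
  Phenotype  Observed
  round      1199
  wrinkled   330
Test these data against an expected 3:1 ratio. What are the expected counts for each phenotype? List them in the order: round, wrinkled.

Total ratio parts = 4. Expected numbers out of 1529:
  round: 1529 × 3/4 = 1146.75
  wrinkled: 1529 × 1/4 = 382.25

1146.75, 382.25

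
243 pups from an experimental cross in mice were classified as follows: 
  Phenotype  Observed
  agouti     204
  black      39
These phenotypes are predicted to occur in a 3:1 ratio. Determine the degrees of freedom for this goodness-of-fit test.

1

A goodness-of-fit test with 2 phenotype classes has df = 2 − 1 = 1.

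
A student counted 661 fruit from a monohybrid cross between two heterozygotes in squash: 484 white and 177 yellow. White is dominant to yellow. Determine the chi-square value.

1.114

For a monohybrid cross between heterozygotes with complete dominance, the expected phenotypic ratio is 3:1.
Total ratio parts = 4. Expected numbers out of 661:
  white: 661 × 3/4 = 495.75
  yellow: 661 × 1/4 = 165.25
χ² = Σ (O − E)² / E
  white: (484 − 495.75)² / 495.75 = 0.2785
  yellow: (177 − 165.25)² / 165.25 = 0.8355
χ² = 0.2785 + 0.8355 = 1.114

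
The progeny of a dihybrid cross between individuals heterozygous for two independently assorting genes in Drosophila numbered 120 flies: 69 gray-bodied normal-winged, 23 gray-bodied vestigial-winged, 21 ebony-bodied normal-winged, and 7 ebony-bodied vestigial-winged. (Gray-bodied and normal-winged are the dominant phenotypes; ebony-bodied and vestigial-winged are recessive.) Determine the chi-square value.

A dihybrid F₂ with independent assortment and complete dominance at both loci gives a 9:3:3:1 phenotypic ratio.
Under the 9:3:3:1 hypothesis (Σ ratio = 16, N = 120):
  gray-bodied normal-winged: 120 × 9/16 = 67.5
  gray-bodied vestigial-winged: 120 × 3/16 = 22.5
  ebony-bodied normal-winged: 120 × 3/16 = 22.5
  ebony-bodied vestigial-winged: 120 × 1/16 = 7.5
χ² = Σ (O − E)² / E
  gray-bodied normal-winged: (69 − 67.5)² / 67.5 = 0.0333
  gray-bodied vestigial-winged: (23 − 22.5)² / 22.5 = 0.0111
  ebony-bodied normal-winged: (21 − 22.5)² / 22.5 = 0.1000
  ebony-bodied vestigial-winged: (7 − 7.5)² / 7.5 = 0.0333
χ² = 0.0333 + 0.0111 + 0.1000 + 0.0333 = 0.1777 ≈ 0.178

0.178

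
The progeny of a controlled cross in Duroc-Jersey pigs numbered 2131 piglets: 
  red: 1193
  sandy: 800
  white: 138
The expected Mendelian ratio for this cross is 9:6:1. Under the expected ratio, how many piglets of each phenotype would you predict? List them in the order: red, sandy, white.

Under the 9:6:1 hypothesis (Σ ratio = 16, N = 2131):
  red: 2131 × 9/16 = 1198.6875
  sandy: 2131 × 6/16 = 799.125
  white: 2131 × 1/16 = 133.1875

1198.6875, 799.125, 133.1875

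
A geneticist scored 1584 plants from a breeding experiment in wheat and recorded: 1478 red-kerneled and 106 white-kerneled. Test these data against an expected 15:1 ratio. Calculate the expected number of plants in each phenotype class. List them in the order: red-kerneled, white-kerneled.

1485, 99

Under the 15:1 hypothesis (Σ ratio = 16, N = 1584):
  red-kerneled: 1584 × 15/16 = 1485
  white-kerneled: 1584 × 1/16 = 99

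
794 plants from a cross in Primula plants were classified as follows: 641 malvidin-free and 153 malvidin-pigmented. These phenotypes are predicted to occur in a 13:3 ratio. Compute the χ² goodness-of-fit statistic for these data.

0.141

The 13:3 ratio has 16 parts, so with N = 794 the expected counts are:
  malvidin-free: 794 × 13/16 = 645.125
  malvidin-pigmented: 794 × 3/16 = 148.875
χ² = Σ (O − E)² / E
  malvidin-free: (641 − 645.125)² / 645.125 = 0.0264
  malvidin-pigmented: (153 − 148.875)² / 148.875 = 0.1143
χ² = 0.0264 + 0.1143 = 0.1407 ≈ 0.141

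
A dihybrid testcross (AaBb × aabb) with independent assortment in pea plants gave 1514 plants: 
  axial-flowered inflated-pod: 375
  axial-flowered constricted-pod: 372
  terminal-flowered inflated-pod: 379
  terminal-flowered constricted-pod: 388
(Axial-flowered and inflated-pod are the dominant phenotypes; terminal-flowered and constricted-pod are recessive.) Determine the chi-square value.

A dihybrid testcross with independent assortment gives a 1:1:1:1 ratio.
Total ratio parts = 4. Expected numbers out of 1514:
  axial-flowered inflated-pod: 1514 × 1/4 = 378.5
  axial-flowered constricted-pod: 1514 × 1/4 = 378.5
  terminal-flowered inflated-pod: 1514 × 1/4 = 378.5
  terminal-flowered constricted-pod: 1514 × 1/4 = 378.5
χ² = Σ (O − E)² / E
  axial-flowered inflated-pod: (375 − 378.5)² / 378.5 = 0.0324
  axial-flowered constricted-pod: (372 − 378.5)² / 378.5 = 0.1116
  terminal-flowered inflated-pod: (379 − 378.5)² / 378.5 = 0.0007
  terminal-flowered constricted-pod: (388 − 378.5)² / 378.5 = 0.2384
χ² = 0.0324 + 0.1116 + 0.0007 + 0.2384 = 0.3831 ≈ 0.383

0.383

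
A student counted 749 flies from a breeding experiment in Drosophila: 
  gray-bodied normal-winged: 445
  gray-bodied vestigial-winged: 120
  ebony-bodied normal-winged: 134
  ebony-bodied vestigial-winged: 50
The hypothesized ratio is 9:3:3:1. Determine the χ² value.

Under the 9:3:3:1 hypothesis (Σ ratio = 16, N = 749):
  gray-bodied normal-winged: 749 × 9/16 = 421.3125
  gray-bodied vestigial-winged: 749 × 3/16 = 140.4375
  ebony-bodied normal-winged: 749 × 3/16 = 140.4375
  ebony-bodied vestigial-winged: 749 × 1/16 = 46.8125
χ² = Σ (O − E)² / E
  gray-bodied normal-winged: (445 − 421.3125)² / 421.3125 = 1.3318
  gray-bodied vestigial-winged: (120 − 140.4375)² / 140.4375 = 2.9742
  ebony-bodied normal-winged: (134 − 140.4375)² / 140.4375 = 0.2951
  ebony-bodied vestigial-winged: (50 − 46.8125)² / 46.8125 = 0.2170
χ² = 1.3318 + 2.9742 + 0.2951 + 0.2170 = 4.8181 ≈ 4.818

4.818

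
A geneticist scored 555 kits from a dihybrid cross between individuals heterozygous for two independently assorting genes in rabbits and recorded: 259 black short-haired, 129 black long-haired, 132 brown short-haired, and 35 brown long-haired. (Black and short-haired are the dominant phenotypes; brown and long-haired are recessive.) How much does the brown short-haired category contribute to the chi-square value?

7.500

A dihybrid F₂ with independent assortment and complete dominance at both loci gives a 9:3:3:1 phenotypic ratio.
Expected counts for N = 555 under a 9:3:3:1 ratio (total parts = 16):
  black short-haired: 555 × 9/16 = 312.1875
  black long-haired: 555 × 3/16 = 104.0625
  brown short-haired: 555 × 3/16 = 104.0625
  brown long-haired: 555 × 1/16 = 34.6875
Contribution of brown short-haired: (132 − 104.0625)² / 104.0625 = 7.5003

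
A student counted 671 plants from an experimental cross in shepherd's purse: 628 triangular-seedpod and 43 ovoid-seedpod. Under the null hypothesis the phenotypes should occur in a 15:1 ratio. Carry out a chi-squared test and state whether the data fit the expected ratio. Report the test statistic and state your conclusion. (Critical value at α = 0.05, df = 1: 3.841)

0.029; consistent

Under the 15:1 hypothesis (Σ ratio = 16, N = 671):
  triangular-seedpod: 671 × 15/16 = 629.0625
  ovoid-seedpod: 671 × 1/16 = 41.9375
χ² = Σ (O − E)² / E
  triangular-seedpod: (628 − 629.0625)² / 629.0625 = 0.0018
  ovoid-seedpod: (43 − 41.9375)² / 41.9375 = 0.0269
χ² = 0.0018 + 0.0269 = 0.0287 ≈ 0.029
Degrees of freedom = 2 − 1 = 1; critical value at α = 0.05 is 3.841.
Since 0.029 < 3.841, we fail to reject the null hypothesis — the data are consistent with the 15:1 ratio.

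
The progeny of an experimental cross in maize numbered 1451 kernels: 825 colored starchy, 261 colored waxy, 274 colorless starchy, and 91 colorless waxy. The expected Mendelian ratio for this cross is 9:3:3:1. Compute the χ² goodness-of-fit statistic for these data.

Expected counts for N = 1451 under a 9:3:3:1 ratio (total parts = 16):
  colored starchy: 1451 × 9/16 = 816.1875
  colored waxy: 1451 × 3/16 = 272.0625
  colorless starchy: 1451 × 3/16 = 272.0625
  colorless waxy: 1451 × 1/16 = 90.6875
χ² = Σ (O − E)² / E
  colored starchy: (825 − 816.1875)² / 816.1875 = 0.0951
  colored waxy: (261 − 272.0625)² / 272.0625 = 0.4498
  colorless starchy: (274 − 272.0625)² / 272.0625 = 0.0138
  colorless waxy: (91 − 90.6875)² / 90.6875 = 0.0011
χ² = 0.0951 + 0.4498 + 0.0138 + 0.0011 = 0.5598 ≈ 0.560

0.560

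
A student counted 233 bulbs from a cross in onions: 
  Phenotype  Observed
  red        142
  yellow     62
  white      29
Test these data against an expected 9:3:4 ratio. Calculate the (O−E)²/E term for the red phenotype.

0.913

Total ratio parts = 16. Expected numbers out of 233:
  red: 233 × 9/16 = 131.0625
  yellow: 233 × 3/16 = 43.6875
  white: 233 × 4/16 = 58.25
Contribution of red: (142 − 131.0625)² / 131.0625 = 0.9128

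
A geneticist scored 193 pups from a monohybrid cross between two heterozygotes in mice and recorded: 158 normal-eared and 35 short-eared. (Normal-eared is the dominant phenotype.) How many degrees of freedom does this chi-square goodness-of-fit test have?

1

For a monohybrid cross between heterozygotes with complete dominance, the expected phenotypic ratio is 3:1.
A goodness-of-fit test with 2 phenotype classes has df = 2 − 1 = 1.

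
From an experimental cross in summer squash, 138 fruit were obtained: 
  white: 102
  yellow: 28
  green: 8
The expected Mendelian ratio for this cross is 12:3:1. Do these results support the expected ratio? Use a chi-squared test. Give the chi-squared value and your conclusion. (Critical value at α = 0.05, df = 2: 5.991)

Under the 12:3:1 hypothesis (Σ ratio = 16, N = 138):
  white: 138 × 12/16 = 103.5
  yellow: 138 × 3/16 = 25.875
  green: 138 × 1/16 = 8.625
χ² = Σ (O − E)² / E
  white: (102 − 103.5)² / 103.5 = 0.0217
  yellow: (28 − 25.875)² / 25.875 = 0.1745
  green: (8 − 8.625)² / 8.625 = 0.0453
χ² = 0.0217 + 0.1745 + 0.0453 = 0.2415 ≈ 0.242
Degrees of freedom = 3 − 1 = 2; critical value at α = 0.05 is 5.991.
Since 0.242 < 5.991, we fail to reject the null hypothesis — the data are consistent with the 12:3:1 ratio.

0.242; consistent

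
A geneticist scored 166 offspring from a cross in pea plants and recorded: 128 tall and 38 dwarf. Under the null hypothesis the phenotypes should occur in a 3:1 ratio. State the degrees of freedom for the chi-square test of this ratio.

A goodness-of-fit test with 2 phenotype classes has df = 2 − 1 = 1.

1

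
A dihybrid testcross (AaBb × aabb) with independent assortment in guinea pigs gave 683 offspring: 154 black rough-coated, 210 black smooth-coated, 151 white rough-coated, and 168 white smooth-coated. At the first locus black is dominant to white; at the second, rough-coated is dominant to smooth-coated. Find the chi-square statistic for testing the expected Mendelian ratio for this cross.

12.994

A dihybrid testcross with independent assortment gives a 1:1:1:1 ratio.
The 1:1:1:1 ratio has 4 parts, so with N = 683 the expected counts are:
  black rough-coated: 683 × 1/4 = 170.75
  black smooth-coated: 683 × 1/4 = 170.75
  white rough-coated: 683 × 1/4 = 170.75
  white smooth-coated: 683 × 1/4 = 170.75
χ² = Σ (O − E)² / E
  black rough-coated: (154 − 170.75)² / 170.75 = 1.6431
  black smooth-coated: (210 − 170.75)² / 170.75 = 9.0223
  white rough-coated: (151 − 170.75)² / 170.75 = 2.2844
  white smooth-coated: (168 − 170.75)² / 170.75 = 0.0443
χ² = 1.6431 + 9.0223 + 2.2844 + 0.0443 = 12.9941 ≈ 12.994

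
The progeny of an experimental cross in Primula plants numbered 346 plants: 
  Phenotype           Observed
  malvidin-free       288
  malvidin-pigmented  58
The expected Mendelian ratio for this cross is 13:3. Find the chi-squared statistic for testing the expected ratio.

Under the 13:3 hypothesis (Σ ratio = 16, N = 346):
  malvidin-free: 346 × 13/16 = 281.125
  malvidin-pigmented: 346 × 3/16 = 64.875
χ² = Σ (O − E)² / E
  malvidin-free: (288 − 281.125)² / 281.125 = 0.1681
  malvidin-pigmented: (58 − 64.875)² / 64.875 = 0.7286
χ² = 0.1681 + 0.7286 = 0.8967 ≈ 0.897

0.897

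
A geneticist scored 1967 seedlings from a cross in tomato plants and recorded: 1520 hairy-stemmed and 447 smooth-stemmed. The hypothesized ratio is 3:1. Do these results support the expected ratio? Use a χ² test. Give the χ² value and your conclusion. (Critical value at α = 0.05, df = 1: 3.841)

5.430; not consistent

Total ratio parts = 4. Expected numbers out of 1967:
  hairy-stemmed: 1967 × 3/4 = 1475.25
  smooth-stemmed: 1967 × 1/4 = 491.75
χ² = Σ (O − E)² / E
  hairy-stemmed: (1520 − 1475.25)² / 1475.25 = 1.3574
  smooth-stemmed: (447 − 491.75)² / 491.75 = 4.0723
χ² = 1.3574 + 4.0723 = 5.4297 ≈ 5.430
Degrees of freedom = 2 − 1 = 1; critical value at α = 0.05 is 3.841.
Since 5.430 > 3.841, we reject the null hypothesis — the data do not fit the 3:1 ratio.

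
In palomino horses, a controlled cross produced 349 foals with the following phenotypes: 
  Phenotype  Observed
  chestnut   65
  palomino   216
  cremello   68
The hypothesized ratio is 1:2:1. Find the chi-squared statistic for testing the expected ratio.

Under the 1:2:1 hypothesis (Σ ratio = 4, N = 349):
  chestnut: 349 × 1/4 = 87.25
  palomino: 349 × 2/4 = 174.5
  cremello: 349 × 1/4 = 87.25
χ² = Σ (O − E)² / E
  chestnut: (65 − 87.25)² / 87.25 = 5.6741
  palomino: (216 − 174.5)² / 174.5 = 9.8696
  cremello: (68 − 87.25)² / 87.25 = 4.2471
χ² = 5.6741 + 9.8696 + 4.2471 = 19.7908 ≈ 19.791

19.791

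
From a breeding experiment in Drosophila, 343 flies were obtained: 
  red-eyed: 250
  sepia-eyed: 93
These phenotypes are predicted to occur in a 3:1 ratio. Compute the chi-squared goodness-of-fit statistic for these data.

0.817

The 3:1 ratio has 4 parts, so with N = 343 the expected counts are:
  red-eyed: 343 × 3/4 = 257.25
  sepia-eyed: 343 × 1/4 = 85.75
χ² = Σ (O − E)² / E
  red-eyed: (250 − 257.25)² / 257.25 = 0.2043
  sepia-eyed: (93 − 85.75)² / 85.75 = 0.6130
χ² = 0.2043 + 0.6130 = 0.8173 ≈ 0.817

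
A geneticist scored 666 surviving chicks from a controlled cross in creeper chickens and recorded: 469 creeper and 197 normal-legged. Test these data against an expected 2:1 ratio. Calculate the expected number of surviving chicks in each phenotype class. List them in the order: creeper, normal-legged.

444, 222

Under the 2:1 hypothesis (Σ ratio = 3, N = 666):
  creeper: 666 × 2/3 = 444
  normal-legged: 666 × 1/3 = 222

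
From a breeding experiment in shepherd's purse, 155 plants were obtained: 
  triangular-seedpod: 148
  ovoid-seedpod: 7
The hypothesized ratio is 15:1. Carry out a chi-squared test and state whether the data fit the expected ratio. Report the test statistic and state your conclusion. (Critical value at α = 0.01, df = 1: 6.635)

0.795; consistent

Under the 15:1 hypothesis (Σ ratio = 16, N = 155):
  triangular-seedpod: 155 × 15/16 = 145.3125
  ovoid-seedpod: 155 × 1/16 = 9.6875
χ² = Σ (O − E)² / E
  triangular-seedpod: (148 − 145.3125)² / 145.3125 = 0.0497
  ovoid-seedpod: (7 − 9.6875)² / 9.6875 = 0.7456
χ² = 0.0497 + 0.7456 = 0.7953 ≈ 0.795
Degrees of freedom = 2 − 1 = 1; critical value at α = 0.01 is 6.635.
Since 0.795 < 6.635, we fail to reject the null hypothesis — the data are consistent with the 15:1 ratio.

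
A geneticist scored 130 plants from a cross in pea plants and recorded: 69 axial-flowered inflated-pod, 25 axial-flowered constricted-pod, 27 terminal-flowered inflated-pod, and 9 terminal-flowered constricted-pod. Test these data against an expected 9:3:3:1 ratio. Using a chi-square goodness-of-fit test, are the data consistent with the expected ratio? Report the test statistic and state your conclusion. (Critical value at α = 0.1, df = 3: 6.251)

0.626; consistent

Under the 9:3:3:1 hypothesis (Σ ratio = 16, N = 130):
  axial-flowered inflated-pod: 130 × 9/16 = 73.125
  axial-flowered constricted-pod: 130 × 3/16 = 24.375
  terminal-flowered inflated-pod: 130 × 3/16 = 24.375
  terminal-flowered constricted-pod: 130 × 1/16 = 8.125
χ² = Σ (O − E)² / E
  axial-flowered inflated-pod: (69 − 73.125)² / 73.125 = 0.2327
  axial-flowered constricted-pod: (25 − 24.375)² / 24.375 = 0.0160
  terminal-flowered inflated-pod: (27 − 24.375)² / 24.375 = 0.2827
  terminal-flowered constricted-pod: (9 − 8.125)² / 8.125 = 0.0942
χ² = 0.2327 + 0.0160 + 0.2827 + 0.0942 = 0.6256 ≈ 0.626
Degrees of freedom = 4 − 1 = 3; critical value at α = 0.1 is 6.251.
Since 0.626 < 6.251, we fail to reject the null hypothesis — the data are consistent with the 9:3:3:1 ratio.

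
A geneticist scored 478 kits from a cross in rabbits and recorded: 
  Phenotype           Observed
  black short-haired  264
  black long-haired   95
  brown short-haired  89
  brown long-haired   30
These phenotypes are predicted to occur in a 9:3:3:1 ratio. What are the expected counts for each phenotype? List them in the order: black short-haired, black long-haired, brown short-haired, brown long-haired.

268.875, 89.625, 89.625, 29.875

Expected counts for N = 478 under a 9:3:3:1 ratio (total parts = 16):
  black short-haired: 478 × 9/16 = 268.875
  black long-haired: 478 × 3/16 = 89.625
  brown short-haired: 478 × 3/16 = 89.625
  brown long-haired: 478 × 1/16 = 29.875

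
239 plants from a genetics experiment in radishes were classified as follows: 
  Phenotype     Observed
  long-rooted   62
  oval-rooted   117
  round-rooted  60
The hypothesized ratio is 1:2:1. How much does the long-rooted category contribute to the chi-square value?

Expected counts for N = 239 under a 1:2:1 ratio (total parts = 4):
  long-rooted: 239 × 1/4 = 59.75
  oval-rooted: 239 × 2/4 = 119.5
  round-rooted: 239 × 1/4 = 59.75
Contribution of long-rooted: (62 − 59.75)² / 59.75 = 0.0847

0.085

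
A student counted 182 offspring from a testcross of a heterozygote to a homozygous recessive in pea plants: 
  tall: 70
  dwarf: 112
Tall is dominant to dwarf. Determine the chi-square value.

9.692

A testcross of a heterozygote (Aa × aa) gives a 1:1 phenotypic ratio.
Expected counts for N = 182 under a 1:1 ratio (total parts = 2):
  tall: 182 × 1/2 = 91
  dwarf: 182 × 1/2 = 91
χ² = Σ (O − E)² / E
  tall: (70 − 91)² / 91 = 4.8462
  dwarf: (112 − 91)² / 91 = 4.8462
χ² = 4.8462 + 4.8462 = 9.6924 ≈ 9.692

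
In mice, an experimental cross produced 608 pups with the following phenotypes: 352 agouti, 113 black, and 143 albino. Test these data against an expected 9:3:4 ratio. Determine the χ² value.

Expected counts for N = 608 under a 9:3:4 ratio (total parts = 16):
  agouti: 608 × 9/16 = 342
  black: 608 × 3/16 = 114
  albino: 608 × 4/16 = 152
χ² = Σ (O − E)² / E
  agouti: (352 − 342)² / 342 = 0.2924
  black: (113 − 114)² / 114 = 0.0088
  albino: (143 − 152)² / 152 = 0.5329
χ² = 0.2924 + 0.0088 + 0.5329 = 0.8341 ≈ 0.834

0.834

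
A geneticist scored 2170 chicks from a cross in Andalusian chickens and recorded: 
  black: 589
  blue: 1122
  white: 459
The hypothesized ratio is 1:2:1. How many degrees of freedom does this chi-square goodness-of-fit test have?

2

A goodness-of-fit test with 3 phenotype classes has df = 3 − 1 = 2.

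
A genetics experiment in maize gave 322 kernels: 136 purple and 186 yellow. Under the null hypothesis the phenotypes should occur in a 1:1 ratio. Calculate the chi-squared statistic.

7.764

Under the 1:1 hypothesis (Σ ratio = 2, N = 322):
  purple: 322 × 1/2 = 161
  yellow: 322 × 1/2 = 161
χ² = Σ (O − E)² / E
  purple: (136 − 161)² / 161 = 3.8820
  yellow: (186 − 161)² / 161 = 3.8820
χ² = 3.8820 + 3.8820 = 7.764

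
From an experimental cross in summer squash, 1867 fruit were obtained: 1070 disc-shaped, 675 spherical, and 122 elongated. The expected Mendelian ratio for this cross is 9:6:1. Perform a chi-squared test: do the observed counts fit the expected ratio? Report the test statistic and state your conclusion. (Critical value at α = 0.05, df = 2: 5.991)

1.517; consistent

Expected counts for N = 1867 under a 9:6:1 ratio (total parts = 16):
  disc-shaped: 1867 × 9/16 = 1050.1875
  spherical: 1867 × 6/16 = 700.125
  elongated: 1867 × 1/16 = 116.6875
χ² = Σ (O − E)² / E
  disc-shaped: (1070 − 1050.1875)² / 1050.1875 = 0.3738
  spherical: (675 − 700.125)² / 700.125 = 0.9016
  elongated: (122 − 116.6875)² / 116.6875 = 0.2419
χ² = 0.3738 + 0.9016 + 0.2419 = 1.5173 ≈ 1.517
Degrees of freedom = 3 − 1 = 2; critical value at α = 0.05 is 5.991.
Since 1.517 < 5.991, we fail to reject the null hypothesis — the data are consistent with the 9:6:1 ratio.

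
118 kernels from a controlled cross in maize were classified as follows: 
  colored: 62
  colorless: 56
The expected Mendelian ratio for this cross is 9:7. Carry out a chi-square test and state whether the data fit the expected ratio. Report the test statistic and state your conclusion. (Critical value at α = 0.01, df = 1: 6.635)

Under the 9:7 hypothesis (Σ ratio = 16, N = 118):
  colored: 118 × 9/16 = 66.375
  colorless: 118 × 7/16 = 51.625
χ² = Σ (O − E)² / E
  colored: (62 − 66.375)² / 66.375 = 0.2884
  colorless: (56 − 51.625)² / 51.625 = 0.3708
χ² = 0.2884 + 0.3708 = 0.6592 ≈ 0.659
Degrees of freedom = 2 − 1 = 1; critical value at α = 0.01 is 6.635.
Since 0.659 < 6.635, we fail to reject the null hypothesis — the data are consistent with the 9:7 ratio.

0.659; consistent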